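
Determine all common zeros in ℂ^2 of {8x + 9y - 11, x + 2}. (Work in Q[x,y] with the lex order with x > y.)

Compute a lex Gröbner basis by Buchberger's algorithm.
f_1 = 8x + 9y - 11, LT = x.
f_2 = x + 2, LT = x.

S(f_1,f_2): lcm = x. S = 9/8y - 27/8.
  reduce S modulo (f_1, f_2):
  remainder 9/8y - 27/8 ≠ 0; add h_3 = 9/8y - 27/8 to the basis.

The other S-polynomials (S(f_1,h_3), S(f_2,h_3)) all reduce to 0 modulo the current basis, so we have a Gröbner basis.
Inter-reduce: drop elements whose leading term is divisible by another's, tail-reduce, and make monic.
Reduced Gröbner basis: {x + 2, y - 3}.

The lex basis is triangular: the last element involves only y. Solving y - 3 = 0 gives y ∈ {3}; substituting each value into the earlier elements determines the remaining variables.
  y = 3: the earlier basis element becomes x + 2 = 0, giving x = -2 — point (-2, 3).

{(-2, 3)}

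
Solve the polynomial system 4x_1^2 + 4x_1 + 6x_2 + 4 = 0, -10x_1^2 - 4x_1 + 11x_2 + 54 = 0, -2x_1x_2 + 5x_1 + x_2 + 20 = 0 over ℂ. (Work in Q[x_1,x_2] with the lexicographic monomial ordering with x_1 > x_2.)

{(-2, -2)}

Compute a lex Gröbner basis by Buchberger's algorithm.
f_1 = 4x_1^2 + 4x_1 + 6x_2 + 4, LT = x_1^2.
f_2 = -10x_1^2 - 4x_1 + 11x_2 + 54, LT = x_1^2.
f_3 = -2x_1x_2 + 5x_1 + x_2 + 20, LT = x_1x_2.

S(f_1,f_2): lcm = x_1^2. S = 3/5x_1 + 13/5x_2 + 32/5.
  leading term x_1: no divisor's leading term divides it; move 3/5x_1 to the remainder.
  leading term x_2: no divisor's leading term divides it; move 13/5x_2 to the remainder.
  leading term 1: no divisor's leading term divides it; move 32/5 to the remainder.
  remainder 3/5x_1 + 13/5x_2 + 32/5 ≠ 0; add h_4 = 3/5x_1 + 13/5x_2 + 32/5 to the basis.

S(f_1,f_3): lcm = x_1^2x_2. S = 5/2x_1^2 + 3/2x_1x_2 + 10x_1 + 3/2x_2^2 + x_2.
  leading term x_1^2: subtract (5/8)·f_1 from 5/2x_1^2 + 3/2x_1x_2 + 10x_1 + 3/2x_2^2 + x_2 → 3/2x_1x_2 + 15/2x_1 + 3/2x_2^2 - 11/4x_2 - 5/2
  leading term x_1x_2: subtract (-3/4)·f_3 from 3/2x_1x_2 + 15/2x_1 + 3/2x_2^2 - 11/4x_2 - 5/2 → 45/4x_1 + 3/2x_2^2 - 2x_2 + 25/2
  leading term x_1: subtract (75/4)·h_4 from 45/4x_1 + 3/2x_2^2 - 2x_2 + 25/2 → 3/2x_2^2 - 203/4x_2 - 215/2
  leading term x_2^2: no divisor's leading term divides it; move 3/2x_2^2 to the remainder.
  leading term x_2: no divisor's leading term divides it; move -203/4x_2 to the remainder.
  leading term 1: no divisor's leading term divides it; move -215/2 to the remainder.
  remainder 3/2x_2^2 - 203/4x_2 - 215/2 ≠ 0; add h_5 = 3/2x_2^2 - 203/4x_2 - 215/2 to the basis.

S(f_2,f_3): lcm = x_1^2x_2. S = 5/2x_1^2 + 9/10x_1x_2 + 10x_1 - 11/10x_2^2 - 27/5x_2.
  leading term x_1^2: subtract (5/8)·f_1 from 5/2x_1^2 + 9/10x_1x_2 + 10x_1 - 11/10x_2^2 - 27/5x_2 → 9/10x_1x_2 + 15/2x_1 - 11/10x_2^2 - 183/20x_2 - 5/2
  leading term x_1x_2: subtract (-9/20)·f_3 from 9/10x_1x_2 + 15/2x_1 - 11/10x_2^2 - 183/20x_2 - 5/2 → 39/4x_1 - 11/10x_2^2 - 87/10x_2 + 13/2
  leading term x_1: subtract (65/4)·h_4 from 39/4x_1 - 11/10x_2^2 - 87/10x_2 + 13/2 → -11/10x_2^2 - 1019/20x_2 - 195/2
  leading term x_2^2: subtract (-11/15)·h_5 from -11/10x_2^2 - 1019/20x_2 - 195/2 → -529/6x_2 - 529/3
  leading term x_2: no divisor's leading term divides it; move -529/6x_2 to the remainder.
  leading term 1: no divisor's leading term divides it; move -529/3 to the remainder.
  remainder -529/6x_2 - 529/3 ≠ 0; add h_6 = -529/6x_2 - 529/3 to the basis.

The other S-polynomials (S(f_1,h_4), S(f_2,h_4), S(f_3,h_4), S(f_1,h_5), S(f_2,h_5), S(f_3,h_5), S(h_4,h_5), S(f_1,h_6), S(f_2,h_6), S(f_3,h_6), S(h_4,h_6), S(h_5,h_6)) all reduce to 0 modulo the current basis, so we have a Gröbner basis.
Inter-reduce: drop elements whose leading term is divisible by another's, tail-reduce, and make monic.
Reduced Gröbner basis: {x_1 + 2, x_2 + 2}.

From the last basis element, x_2 + 2 = 0, so x_2 takes values in {-2}. Each choice, substituted upward through the basis, yields the corresponding point(s) of the solution set.
  x_2 = -2: the earlier basis element becomes x_1 + 2 = 0, giving x_1 = -2 — point (-2, -2).
Each listed point satisfies every original equation (direct substitution).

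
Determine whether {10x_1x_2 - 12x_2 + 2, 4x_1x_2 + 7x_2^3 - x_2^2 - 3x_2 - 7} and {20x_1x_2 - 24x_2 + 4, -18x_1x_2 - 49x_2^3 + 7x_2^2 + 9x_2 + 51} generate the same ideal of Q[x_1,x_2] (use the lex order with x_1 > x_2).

Yes, the ideals are equal.

Equality of ideals is decidable: compute both reduced Gröbner bases (unique for the ordering) and check whether they agree.
Buchberger on the first generating set:
f_1 = 10x_1x_2 - 12x_2 + 2, LT = x_1x_2.
f_2 = 4x_1x_2 + 7x_2^3 - x_2^2 - 3x_2 - 7, LT = x_1x_2.

S(f_1,f_2): lcm = x_1x_2. S = -7/4x_2^3 + 1/4x_2^2 - 9/20x_2 + 39/20.
  leading term x_2^3: no divisor's leading term divides it; move -7/4x_2^3 to the remainder.
  leading term x_2^2: no divisor's leading term divides it; move 1/4x_2^2 to the remainder.
  leading term x_2: no divisor's leading term divides it; move -9/20x_2 to the remainder.
  leading term 1: no divisor's leading term divides it; move 39/20 to the remainder.
  remainder -7/4x_2^3 + 1/4x_2^2 - 9/20x_2 + 39/20 ≠ 0; add g_3 = -7/4x_2^3 + 1/4x_2^2 - 9/20x_2 + 39/20 to the basis.

S(f_1,g_3): lcm = x_1x_2^3. S = 1/7x_1x_2^2 - 9/35x_1x_2 + 39/35x_1 - 6/5x_2^3 + 1/5x_2^2.
  leading term x_1x_2^2: subtract (1/70x_2)·f_1 from 1/7x_1x_2^2 - 9/35x_1x_2 + 39/35x_1 - 6/5x_2^3 + 1/5x_2^2 → -9/35x_1x_2 + 39/35x_1 - 6/5x_2^3 + 13/35x_2^2 - 1/35x_2
  leading term x_1x_2: subtract (-9/350)·f_1 from -9/35x_1x_2 + 39/35x_1 - 6/5x_2^3 + 13/35x_2^2 - 1/35x_2 → 39/35x_1 - 6/5x_2^3 + 13/35x_2^2 - 59/175x_2 + 9/175
  leading term x_1: no divisor's leading term divides it; move 39/35x_1 to the remainder.
  leading term x_2^3: subtract (24/35)·g_3 from -6/5x_2^3 + 13/35x_2^2 - 59/175x_2 + 9/175 → 1/5x_2^2 - 1/35x_2 - 9/7
  leading term x_2^2: no divisor's leading term divides it; move 1/5x_2^2 to the remainder.
  leading term x_2: no divisor's leading term divides it; move -1/35x_2 to the remainder.
  leading term 1: no divisor's leading term divides it; move -9/7 to the remainder.
  remainder 39/35x_1 + 1/5x_2^2 - 1/35x_2 - 9/7 ≠ 0; add g_4 = 39/35x_1 + 1/5x_2^2 - 1/35x_2 - 9/7 to the basis.

S(f_2,g_3): lcm = x_1x_2^3. S = 1/7x_1x_2^2 - 9/35x_1x_2 + 39/35x_1 + 7/4x_2^5 - 1/4x_2^4 - 3/4x_2^3 - 7/4x_2^2.
  leading term x_1x_2^2: subtract (1/70x_2)·f_1 from 1/7x_1x_2^2 - 9/35x_1x_2 + 39/35x_1 + 7/4x_2^5 - 1/4x_2^4 - 3/4x_2^3 - 7/4x_2^2 → -9/35x_1x_2 + 39/35x_1 + 7/4x_2^5 - 1/4x_2^4 - 3/4x_2^3 - 221/140x_2^2 - 1/35x_2
  leading term x_1x_2: subtract (-9/350)·f_1 from -9/35x_1x_2 + 39/35x_1 + 7/4x_2^5 - 1/4x_2^4 - 3/4x_2^3 - 221/140x_2^2 - 1/35x_2 → 39/35x_1 + 7/4x_2^5 - 1/4x_2^4 - 3/4x_2^3 - 221/140x_2^2 - 59/175x_2 + 9/175
  leading term x_1: subtract (1)·g_4 from 39/35x_1 + 7/4x_2^5 - 1/4x_2^4 - 3/4x_2^3 - 221/140x_2^2 - 59/175x_2 + 9/175 → 7/4x_2^5 - 1/4x_2^4 - 3/4x_2^3 - 249/140x_2^2 - 54/175x_2 + 234/175
  leading term x_2^5: subtract (-x_2^2)·g_3 from 7/4x_2^5 - 1/4x_2^4 - 3/4x_2^3 - 249/140x_2^2 - 54/175x_2 + 234/175 → -6/5x_2^3 + 6/35x_2^2 - 54/175x_2 + 234/175
  leading term x_2^3: subtract (24/35)·g_3 from -6/5x_2^3 + 6/35x_2^2 - 54/175x_2 + 234/175 → 0
  remainder 0.

S(f_1,g_4): lcm = x_1x_2. S = -7/39x_2^3 + 1/39x_2^2 - 3/65x_2 + 1/5.
  leading term x_2^3: subtract (4/39)·g_3 from -7/39x_2^3 + 1/39x_2^2 - 3/65x_2 + 1/5 → 0
  remainder 0.

S(f_2,g_4): lcm = x_1x_2. S = 245/156x_2^3 - 35/156x_2^2 + 21/52x_2 - 7/4.
  leading term x_2^3: subtract (-35/39)·g_3 from 245/156x_2^3 - 35/156x_2^2 + 21/52x_2 - 7/4 → 0
  remainder 0.

S(g_3,g_4): leading monomials are coprime, so the S-polynomial reduces to 0 (Buchberger's first criterion).
Every S-polynomial of the final basis reduces to 0, so we have a Gröbner basis.
Inter-reduce: drop elements whose leading term is divisible by another's, tail-reduce, and make monic.
Reduced Gröbner basis: {x_1 + 7/39x_2^2 - 1/39x_2 - 15/13, x_2^3 - 1/7x_2^2 + 9/35x_2 - 39/35}.

Buchberger on the second generating set:
h_1 = 20x_1x_2 - 24x_2 + 4, LT = x_1x_2.
h_2 = -18x_1x_2 - 49x_2^3 + 7x_2^2 + 9x_2 + 51, LT = x_1x_2.

S(h_1,h_2): lcm = x_1x_2. S = -49/18x_2^3 + 7/18x_2^2 - 7/10x_2 + 91/30.
  leading term x_2^3: no divisor's leading term divides it; move -49/18x_2^3 to the remainder.
  leading term x_2^2: no divisor's leading term divides it; move 7/18x_2^2 to the remainder.
  leading term x_2: no divisor's leading term divides it; move -7/10x_2 to the remainder.
  leading term 1: no divisor's leading term divides it; move 91/30 to the remainder.
  remainder -49/18x_2^3 + 7/18x_2^2 - 7/10x_2 + 91/30 ≠ 0; add k_3 = -49/18x_2^3 + 7/18x_2^2 - 7/10x_2 + 91/30 to the basis.

S(h_1,k_3): lcm = x_1x_2^3. S = 1/7x_1x_2^2 - 9/35x_1x_2 + 39/35x_1 - 6/5x_2^3 + 1/5x_2^2.
  leading term x_1x_2^2: subtract (1/140x_2)·h_1 from 1/7x_1x_2^2 - 9/35x_1x_2 + 39/35x_1 - 6/5x_2^3 + 1/5x_2^2 → -9/35x_1x_2 + 39/35x_1 - 6/5x_2^3 + 13/35x_2^2 - 1/35x_2
  leading term x_1x_2: subtract (-9/700)·h_1 from -9/35x_1x_2 + 39/35x_1 - 6/5x_2^3 + 13/35x_2^2 - 1/35x_2 → 39/35x_1 - 6/5x_2^3 + 13/35x_2^2 - 59/175x_2 + 9/175
  leading term x_1: no divisor's leading term divides it; move 39/35x_1 to the remainder.
  leading term x_2^3: subtract (108/245)·k_3 from -6/5x_2^3 + 13/35x_2^2 - 59/175x_2 + 9/175 → 1/5x_2^2 - 1/35x_2 - 9/7
  leading term x_2^2: no divisor's leading term divides it; move 1/5x_2^2 to the remainder.
  leading term x_2: no divisor's leading term divides it; move -1/35x_2 to the remainder.
  leading term 1: no divisor's leading term divides it; move -9/7 to the remainder.
  remainder 39/35x_1 + 1/5x_2^2 - 1/35x_2 - 9/7 ≠ 0; add k_4 = 39/35x_1 + 1/5x_2^2 - 1/35x_2 - 9/7 to the basis.

S(h_2,k_3): lcm = x_1x_2^3. S = 1/7x_1x_2^2 - 9/35x_1x_2 + 39/35x_1 + 49/18x_2^5 - 7/18x_2^4 - 1/2x_2^3 - 17/6x_2^2.
  leading term x_1x_2^2: subtract (1/140x_2)·h_1 from 1/7x_1x_2^2 - 9/35x_1x_2 + 39/35x_1 + 49/18x_2^5 - 7/18x_2^4 - 1/2x_2^3 - 17/6x_2^2 → -9/35x_1x_2 + 39/35x_1 + 49/18x_2^5 - 7/18x_2^4 - 1/2x_2^3 - 559/210x_2^2 - 1/35x_2
  leading term x_1x_2: subtract (-9/700)·h_1 from -9/35x_1x_2 + 39/35x_1 + 49/18x_2^5 - 7/18x_2^4 - 1/2x_2^3 - 559/210x_2^2 - 1/35x_2 → 39/35x_1 + 49/18x_2^5 - 7/18x_2^4 - 1/2x_2^3 - 559/210x_2^2 - 59/175x_2 + 9/175
  leading term x_1: subtract (1)·k_4 from 39/35x_1 + 49/18x_2^5 - 7/18x_2^4 - 1/2x_2^3 - 559/210x_2^2 - 59/175x_2 + 9/175 → 49/18x_2^5 - 7/18x_2^4 - 1/2x_2^3 - 601/210x_2^2 - 54/175x_2 + 234/175
  leading term x_2^5: subtract (-x_2^2)·k_3 from 49/18x_2^5 - 7/18x_2^4 - 1/2x_2^3 - 601/210x_2^2 - 54/175x_2 + 234/175 → -6/5x_2^3 + 6/35x_2^2 - 54/175x_2 + 234/175
  leading term x_2^3: subtract (108/245)·k_3 from -6/5x_2^3 + 6/35x_2^2 - 54/175x_2 + 234/175 → 0
  remainder 0.

S(h_1,k_4): lcm = x_1x_2. S = -7/39x_2^3 + 1/39x_2^2 - 3/65x_2 + 1/5.
  leading term x_2^3: subtract (6/91)·k_3 from -7/39x_2^3 + 1/39x_2^2 - 3/65x_2 + 1/5 → 0
  remainder 0.

S(h_2,k_4): lcm = x_1x_2. S = 595/234x_2^3 - 85/234x_2^2 + 17/26x_2 - 17/6.
  leading term x_2^3: subtract (-85/91)·k_3 from 595/234x_2^3 - 85/234x_2^2 + 17/26x_2 - 17/6 → 0
  remainder 0.

S(k_3,k_4): leading monomials are coprime, so the S-polynomial reduces to 0 (Buchberger's first criterion).
Every S-polynomial of the final basis reduces to 0, so we have a Gröbner basis.
Inter-reduce: drop elements whose leading term is divisible by another's, tail-reduce, and make monic.
Reduced Gröbner basis: {x_1 + 7/39x_2^2 - 1/39x_2 - 15/13, x_2^3 - 1/7x_2^2 + 9/35x_2 - 39/35}.

These coincide, so the ideals are equal.
The choice of monomial ordering does not affect the verdict — as long as both bases are computed under the same ordering, their equality decides ideal equality.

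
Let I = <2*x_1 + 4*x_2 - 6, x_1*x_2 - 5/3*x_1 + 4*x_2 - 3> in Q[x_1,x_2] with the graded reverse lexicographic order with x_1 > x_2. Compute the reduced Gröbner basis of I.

f_1 = 2*x_1 + 4*x_2 - 6, LT = x_1.
f_2 = x_1*x_2 - 5/3*x_1 + 4*x_2 - 3, LT = x_1*x_2.

S(f_1,f_2): lcm = x_1*x_2. S = 2*x_2**2 + 5/3*x_1 - 7*x_2 + 3.
  leading term x_2**2: no divisor's leading term divides it; move 2*x_2**2 to the remainder.
  leading term x_1: subtract (5/6)·f_1 from 5/3*x_1 - 7*x_2 + 3 → -31/3*x_2 + 8
  leading term x_2: no divisor's leading term divides it; move -31/3*x_2 to the remainder.
  leading term 1: no divisor's leading term divides it; move 8 to the remainder.
  remainder 2*x_2**2 - 31/3*x_2 + 8 ≠ 0; add g_3 = 2*x_2**2 - 31/3*x_2 + 8 to the basis.

The other S-polynomials (S(f_1,g_3), S(f_2,g_3)) all reduce to 0 modulo the current basis, so we have a Gröbner basis.
Inter-reduce: drop elements whose leading term is divisible by another's, tail-reduce, and make monic.

G = {x_2**2 - 31/6*x_2 + 4, x_1 + 2*x_2 - 3}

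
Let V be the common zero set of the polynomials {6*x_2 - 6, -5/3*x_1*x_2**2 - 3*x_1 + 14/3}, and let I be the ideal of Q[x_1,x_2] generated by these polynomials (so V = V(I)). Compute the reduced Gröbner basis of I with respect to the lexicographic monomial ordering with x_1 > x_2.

f_1 = 6*x_2 - 6, LT = x_2.
f_2 = -5/3*x_1*x_2**2 - 3*x_1 + 14/3, LT = x_1*x_2**2.

S(f_1,f_2): lcm = x_1*x_2**2. S = -x_1*x_2 - 9/5*x_1 + 14/5.
  reduce S modulo (f_1, f_2):
  remainder -14/5*x_1 + 14/5 ≠ 0; add g_3 = -14/5*x_1 + 14/5 to the basis.

The other S-polynomials (S(f_1,g_3), S(f_2,g_3)) all reduce to 0 modulo the current basis, so we have a Gröbner basis.
Inter-reduce: drop elements whose leading term is divisible by another's, tail-reduce, and make monic.

G = {x_1 - 1, x_2 - 1}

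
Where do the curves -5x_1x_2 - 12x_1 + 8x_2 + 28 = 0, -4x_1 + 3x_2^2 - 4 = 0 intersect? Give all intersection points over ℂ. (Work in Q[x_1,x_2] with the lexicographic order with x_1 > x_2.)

{(2, 2), (113/50 + 11*sqrt(111)*I/50, -11/5 - sqrt(111)*I/15), (113/50 - 11*sqrt(111)*I/50, -11/5 + sqrt(111)*I/15)}

Compute a lex Gröbner basis by Buchberger's algorithm.
f_1 = -5x_1x_2 - 12x_1 + 8x_2 + 28, LT = x_1x_2.
f_2 = -4x_1 + 3x_2^2 - 4, LT = x_1.

S(f_1,f_2): lcm = x_1x_2. S = 12/5x_1 + 3/4x_2^3 - 13/5x_2 - 28/5.
  leading term x_1: subtract (-3/5)·f_2 from 12/5x_1 + 3/4x_2^3 - 13/5x_2 - 28/5 → 3/4x_2^3 + 9/5x_2^2 - 13/5x_2 - 8
  leading term x_2^3: no divisor's leading term divides it; move 3/4x_2^3 to the remainder.
  leading term x_2^2: no divisor's leading term divides it; move 9/5x_2^2 to the remainder.
  leading term x_2: no divisor's leading term divides it; move -13/5x_2 to the remainder.
  leading term 1: no divisor's leading term divides it; move -8 to the remainder.
  remainder 3/4x_2^3 + 9/5x_2^2 - 13/5x_2 - 8 ≠ 0; add h_3 = 3/4x_2^3 + 9/5x_2^2 - 13/5x_2 - 8 to the basis.

The other S-polynomials (S(f_1,h_3), S(f_2,h_3)) all reduce to 0 modulo the current basis, so we have a Gröbner basis.
Inter-reduce: drop elements whose leading term is divisible by another's, tail-reduce, and make monic.
Reduced Gröbner basis: {x_1 - 3/4x_2^2 + 1, x_2^3 + 12/5x_2^2 - 52/15x_2 - 32/3}.

From the last basis element, x_2^3 + 12/5x_2^2 - 52/15x_2 - 32/3 = 0, so x_2 takes values in {2, -11/5 - sqrt(111)*I/15, -11/5 + sqrt(111)*I/15}. Each choice, substituted upward through the basis, yields the corresponding point(s) of the solution set.
  x_2 = 2: the earlier basis element becomes x_1 - 2 = 0, giving x_1 = 2 — point (2, 2).
  x_2 = -11/5 - sqrt(111)*I/15: the earlier basis element becomes x_1 - 113/50 - 11*sqrt(111)*I/50 = 0, giving x_1 = 113/50 + 11*sqrt(111)*I/50 — point (113/50 + 11*sqrt(111)*I/50, -11/5 - sqrt(111)*I/15).
  x_2 = -11/5 + sqrt(111)*I/15: the earlier basis element becomes x_1 - 113/50 + 11*sqrt(111)*I/50 = 0, giving x_1 = 113/50 - 11*sqrt(111)*I/50 — point (113/50 - 11*sqrt(111)*I/50, -11/5 + sqrt(111)*I/15).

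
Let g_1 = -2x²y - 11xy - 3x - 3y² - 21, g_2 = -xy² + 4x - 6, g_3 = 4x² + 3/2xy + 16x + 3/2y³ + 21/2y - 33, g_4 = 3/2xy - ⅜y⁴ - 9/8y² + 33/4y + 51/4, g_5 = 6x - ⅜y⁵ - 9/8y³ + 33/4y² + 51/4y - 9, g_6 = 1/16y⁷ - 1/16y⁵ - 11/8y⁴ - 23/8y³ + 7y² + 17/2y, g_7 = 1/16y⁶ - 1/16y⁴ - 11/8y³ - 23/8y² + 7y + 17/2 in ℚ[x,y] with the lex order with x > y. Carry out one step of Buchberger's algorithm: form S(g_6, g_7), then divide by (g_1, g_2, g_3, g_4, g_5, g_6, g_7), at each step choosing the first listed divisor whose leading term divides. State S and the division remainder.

S(g_6, g_7) = 0; remainder on division = 0.

lcm(LM(g_6), LM(g_7)) = y⁷.
S = (lcm/LT(g_6))·g_6 − (lcm/LT(g_7))·g_7 = 0.
Reduce S modulo (g_1, g_2, g_3, g_4, g_5, g_6, g_7) in that order:
The remainder is 0, so this S-polynomial contributes no new basis element.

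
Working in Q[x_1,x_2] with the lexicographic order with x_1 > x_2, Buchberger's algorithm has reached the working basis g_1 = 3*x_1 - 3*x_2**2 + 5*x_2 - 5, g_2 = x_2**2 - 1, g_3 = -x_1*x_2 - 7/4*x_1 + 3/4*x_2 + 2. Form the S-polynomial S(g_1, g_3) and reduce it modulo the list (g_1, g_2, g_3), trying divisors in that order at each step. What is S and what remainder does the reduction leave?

S(g_1, g_3) = -7/4*x_1 - x_2**3 + 5/3*x_2**2 - 11/12*x_2 + 2; remainder on division = x_2 - 1.

lcm(LM(g_1), LM(g_3)) = x_1*x_2.
S = (lcm/LT(g_1))·g_1 − (lcm/LT(g_3))·g_3 = -7/4*x_1 - x_2**3 + 5/3*x_2**2 - 11/12*x_2 + 2.
Reduce S modulo (g_1, g_2, g_3) in that order:
  leading term x_1: subtract (-7/12)·g_1 from -7/4*x_1 - x_2**3 + 5/3*x_2**2 - 11/12*x_2 + 2 → -x_2**3 - 1/12*x_2**2 + 2*x_2 - 11/12
  leading term x_2**3: subtract (-x_2)·g_2 from -x_2**3 - 1/12*x_2**2 + 2*x_2 - 11/12 → -1/12*x_2**2 + x_2 - 11/12
  leading term x_2**2: subtract (-1/12)·g_2 from -1/12*x_2**2 + x_2 - 11/12 → x_2 - 1
  leading term x_2: no divisor's leading term divides it; move x_2 to the remainder.
  leading term 1: no divisor's leading term divides it; move -1 to the remainder.
The remainder x_2 - 1 is nonzero, so it would be added as the next basis element.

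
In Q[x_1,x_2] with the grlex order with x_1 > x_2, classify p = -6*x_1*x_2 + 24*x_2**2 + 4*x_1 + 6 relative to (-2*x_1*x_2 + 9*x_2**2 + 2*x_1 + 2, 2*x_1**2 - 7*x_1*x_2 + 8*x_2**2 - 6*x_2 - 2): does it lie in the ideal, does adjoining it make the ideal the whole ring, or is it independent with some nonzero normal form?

First compute the reduced Gröbner basis of I by Buchberger's algorithm.
f_1 = -2*x_1*x_2 + 9*x_2**2 + 2*x_1 + 2, LT = x_1*x_2.
f_2 = 2*x_1**2 - 7*x_1*x_2 + 8*x_2**2 - 6*x_2 - 2, LT = x_1**2.

S(f_1,f_2): lcm = x_1**2*x_2. S = -x_1*x_2**2 - 4*x_2**3 - x_1**2 + 3*x_2**2 - x_1 + x_2.
  reduce S modulo (f_1, f_2):
  remainder -17/2*x_2**3 - 53/4*x_2**2 - 11/2*x_1 - 3*x_2 - 11/2 ≠ 0; add h_3 = -17/2*x_2**3 - 53/4*x_2**2 - 11/2*x_1 - 3*x_2 - 11/2 to the basis.

The other S-polynomials (S(f_1,h_3), S(f_2,h_3)) all reduce to 0 modulo the current basis, so we have a Gröbner basis.
Inter-reduce: drop elements whose leading term is divisible by another's, tail-reduce, and make monic.
Reduced Gröbner basis: {x_2**3 + 53/34*x_2**2 + 11/17*x_1 + 6/17*x_2 + 11/17, x_1**2 - 47/4*x_2**2 - 7/2*x_1 - 3*x_2 - 9/2, x_1*x_2 - 9/2*x_2**2 - x_1 - 1}.
Label its elements g_1 = x_2**3 + 53/34*x_2**2 + 11/17*x_1 + 6/17*x_2 + 11/17, g_2 = x_1**2 - 47/4*x_2**2 - 7/2*x_1 - 3*x_2 - 9/2, g_3 = x_1*x_2 - 9/2*x_2**2 - x_1 - 1.

Reduce p = -6*x_1*x_2 + 24*x_2**2 + 4*x_1 + 6 modulo G:
  leading term x_1*x_2: subtract (-6)·g_3 from -6*x_1*x_2 + 24*x_2**2 + 4*x_1 + 6 → -3*x_2**2 - 2*x_1
  leading term x_2**2: no divisor's leading term divides it; move -3*x_2**2 to the remainder.
  leading term x_1: no divisor's leading term divides it; move -2*x_1 to the remainder.
  normal form = -3*x_2**2 - 2*x_1.
The normal form is nonzero, so p ∉ I. Since p minus its normal form lies in I, I + (p) = I + (r) where r = -3*x_2**2 - 2*x_1; decide whether this ideal is the whole ring.
Run Buchberger on G together with r (pairs among the g_i already reduce to 0 since G is a Gröbner basis):
g_1 = x_2**3 + 53/34*x_2**2 + 11/17*x_1 + 6/17*x_2 + 11/17, LT = x_2**3.
g_2 = x_1**2 - 47/4*x_2**2 - 7/2*x_1 - 3*x_2 - 9/2, LT = x_1**2.
g_3 = x_1*x_2 - 9/2*x_2**2 - x_1 - 1, LT = x_1*x_2.
r = -3*x_2**2 - 2*x_1, LT = x_2**2.

S(g_1,r): lcm = x_2**3. S = -2/3*x_1*x_2 + 53/34*x_2**2 + 11/17*x_1 + 6/17*x_2 + 11/17.
  reduce S modulo (g_1, g_2, g_3, r):
  remainder 16/17*x_1 + 6/17*x_2 - 1/51 ≠ 0; add m_5 = 16/17*x_1 + 6/17*x_2 - 1/51 to the basis.

S(g_3,r): lcm = x_1*x_2**2. S = -9/2*x_2**3 - 2/3*x_1**2 - x_1*x_2 - x_2.
  reduce S modulo (g_1, g_2, g_3, r, m_5):
  remainder -31/12*x_2 - 221/216 ≠ 0; add m_6 = -31/12*x_2 - 221/216 to the basis.

S(g_2,m_5): lcm = x_1**2. S = -3/8*x_1*x_2 - 47/4*x_2**2 - 167/48*x_1 - 3*x_2 - 9/2.
  reduce S modulo (g_1, g_2, g_3, r, m_5, m_6):
  remainder -16799/5952 ≠ 0; add m_7 = -16799/5952 to the basis.

The other S-polynomials (S(g_1,g_2), S(g_1,g_3), S(g_2,g_3), S(g_2,r), S(g_1,m_5), S(g_3,m_5), S(r,m_5), S(g_1,m_6), S(g_2,m_6), S(g_3,m_6), S(r,m_6), S(m_5,m_6), S(g_1,m_7), S(g_2,m_7), S(g_3,m_7), S(r,m_7), S(m_5,m_7), S(m_6,m_7)) all reduce to 0 modulo the current basis, so we have a Gröbner basis.
Inter-reduce: drop elements whose leading term is divisible by another's, tail-reduce, and make monic.
Reduced Gröbner basis: {1}.
The reduced Gröbner basis of I + (p) is {1}: the ideal is the whole ring, so the enlarged system has no common solution — adjoining p is inconsistent.

Ideal membership is decidable via reduction modulo a Gröbner basis.

Adjoining -6*x_1*x_2 + 24*x_2**2 + 4*x_1 + 6 makes the ideal the whole ring: the system is inconsistent.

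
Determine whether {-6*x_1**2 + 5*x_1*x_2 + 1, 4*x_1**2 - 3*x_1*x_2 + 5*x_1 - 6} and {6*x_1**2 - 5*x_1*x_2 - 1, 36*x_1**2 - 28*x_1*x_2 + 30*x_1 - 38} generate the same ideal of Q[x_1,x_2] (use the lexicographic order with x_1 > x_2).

For a fixed monomial order, each ideal has a unique reduced Gröbner basis; comparing bases decides equality.
Buchberger on the first generating set:
f_1 = -6*x_1**2 + 5*x_1*x_2 + 1, LT = x_1**2.
f_2 = 4*x_1**2 - 3*x_1*x_2 + 5*x_1 - 6, LT = x_1**2.

S(f_1,f_2): lcm = x_1**2. S = -1/12*x_1*x_2 - 5/4*x_1 + 4/3.
  leading term x_1*x_2: no divisor's leading term divides it; move -1/12*x_1*x_2 to the remainder.
  leading term x_1: no divisor's leading term divides it; move -5/4*x_1 to the remainder.
  leading term 1: no divisor's leading term divides it; move 4/3 to the remainder.
  remainder -1/12*x_1*x_2 - 5/4*x_1 + 4/3 ≠ 0; add g_3 = -1/12*x_1*x_2 - 5/4*x_1 + 4/3 to the basis.

S(f_1,g_3): lcm = x_1**2*x_2. S = -15*x_1**2 - 5/6*x_1*x_2**2 + 16*x_1 - 1/6*x_2.
  leading term x_1**2: subtract (5/2)·f_1 from -15*x_1**2 - 5/6*x_1*x_2**2 + 16*x_1 - 1/6*x_2 → -5/6*x_1*x_2**2 - 25/2*x_1*x_2 + 16*x_1 - 1/6*x_2 - 5/2
  leading term x_1*x_2**2: subtract (10*x_2)·g_3 from -5/6*x_1*x_2**2 - 25/2*x_1*x_2 + 16*x_1 - 1/6*x_2 - 5/2 → 16*x_1 - 27/2*x_2 - 5/2
  leading term x_1: no divisor's leading term divides it; move 16*x_1 to the remainder.
  leading term x_2: no divisor's leading term divides it; move -27/2*x_2 to the remainder.
  leading term 1: no divisor's leading term divides it; move -5/2 to the remainder.
  remainder 16*x_1 - 27/2*x_2 - 5/2 ≠ 0; add g_4 = 16*x_1 - 27/2*x_2 - 5/2 to the basis.

S(f_2,g_3): lcm = x_1**2*x_2. S = -15*x_1**2 - 3/4*x_1*x_2**2 + 5/4*x_1*x_2 + 16*x_1 - 3/2*x_2.
  leading term x_1**2: subtract (5/2)·f_1 from -15*x_1**2 - 3/4*x_1*x_2**2 + 5/4*x_1*x_2 + 16*x_1 - 3/2*x_2 → -3/4*x_1*x_2**2 - 45/4*x_1*x_2 + 16*x_1 - 3/2*x_2 - 5/2
  leading term x_1*x_2**2: subtract (9*x_2)·g_3 from -3/4*x_1*x_2**2 - 45/4*x_1*x_2 + 16*x_1 - 3/2*x_2 - 5/2 → 16*x_1 - 27/2*x_2 - 5/2
  leading term x_1: subtract (1)·g_4 from 16*x_1 - 27/2*x_2 - 5/2 → 0
  remainder 0.

S(f_1,g_4): lcm = x_1**2. S = 1/96*x_1*x_2 + 5/32*x_1 - 1/6.
  leading term x_1*x_2: subtract (-1/8)·g_3 from 1/96*x_1*x_2 + 5/32*x_1 - 1/6 → 0
  remainder 0.

S(f_2,g_4): lcm = x_1**2. S = 3/32*x_1*x_2 + 45/32*x_1 - 3/2.
  leading term x_1*x_2: subtract (-9/8)·g_3 from 3/32*x_1*x_2 + 45/32*x_1 - 3/2 → 0
  remainder 0.

S(g_3,g_4): lcm = x_1*x_2. S = 15*x_1 + 27/32*x_2**2 + 5/32*x_2 - 16.
  leading term x_1: subtract (15/16)·g_4 from 15*x_1 + 27/32*x_2**2 + 5/32*x_2 - 16 → 27/32*x_2**2 + 205/16*x_2 - 437/32
  leading term x_2**2: no divisor's leading term divides it; move 27/32*x_2**2 to the remainder.
  leading term x_2: no divisor's leading term divides it; move 205/16*x_2 to the remainder.
  leading term 1: no divisor's leading term divides it; move -437/32 to the remainder.
  remainder 27/32*x_2**2 + 205/16*x_2 - 437/32 ≠ 0; add g_5 = 27/32*x_2**2 + 205/16*x_2 - 437/32 to the basis.

S(f_1,g_5): leading monomials are coprime, so the S-polynomial reduces to 0 (Buchberger's first criterion).
S(f_2,g_5): leading monomials are coprime, so the S-polynomial reduces to 0 (Buchberger's first criterion).
S(g_3,g_5): lcm = x_1*x_2**2. S = -5/27*x_1*x_2 + 437/27*x_1 - 16*x_2.
  leading term x_1*x_2: subtract (20/9)·g_3 from -5/27*x_1*x_2 + 437/27*x_1 - 16*x_2 → 512/27*x_1 - 16*x_2 - 80/27
  leading term x_1: subtract (32/27)·g_4 from 512/27*x_1 - 16*x_2 - 80/27 → 0
  remainder 0.

S(g_4,g_5): leading monomials are coprime, so the S-polynomial reduces to 0 (Buchberger's first criterion).
Every S-polynomial of the final basis reduces to 0, so we have a Gröbner basis.
Inter-reduce: drop elements whose leading term is divisible by another's, tail-reduce, and make monic.
Reduced Gröbner basis: {x_1 - 27/32*x_2 - 5/32, x_2**2 + 410/27*x_2 - 437/27}.

Buchberger on the second generating set:
h_1 = 6*x_1**2 - 5*x_1*x_2 - 1, LT = x_1**2.
h_2 = 36*x_1**2 - 28*x_1*x_2 + 30*x_1 - 38, LT = x_1**2.

S(h_1,h_2): lcm = x_1**2. S = -1/18*x_1*x_2 - 5/6*x_1 + 8/9.
  leading term x_1*x_2: no divisor's leading term divides it; move -1/18*x_1*x_2 to the remainder.
  leading term x_1: no divisor's leading term divides it; move -5/6*x_1 to the remainder.
  leading term 1: no divisor's leading term divides it; move 8/9 to the remainder.
  remainder -1/18*x_1*x_2 - 5/6*x_1 + 8/9 ≠ 0; add k_3 = -1/18*x_1*x_2 - 5/6*x_1 + 8/9 to the basis.

S(h_1,k_3): lcm = x_1**2*x_2. S = -15*x_1**2 - 5/6*x_1*x_2**2 + 16*x_1 - 1/6*x_2.
  leading term x_1**2: subtract (-5/2)·h_1 from -15*x_1**2 - 5/6*x_1*x_2**2 + 16*x_1 - 1/6*x_2 → -5/6*x_1*x_2**2 - 25/2*x_1*x_2 + 16*x_1 - 1/6*x_2 - 5/2
  leading term x_1*x_2**2: subtract (15*x_2)·k_3 from -5/6*x_1*x_2**2 - 25/2*x_1*x_2 + 16*x_1 - 1/6*x_2 - 5/2 → 16*x_1 - 27/2*x_2 - 5/2
  leading term x_1: no divisor's leading term divides it; move 16*x_1 to the remainder.
  leading term x_2: no divisor's leading term divides it; move -27/2*x_2 to the remainder.
  leading term 1: no divisor's leading term divides it; move -5/2 to the remainder.
  remainder 16*x_1 - 27/2*x_2 - 5/2 ≠ 0; add k_4 = 16*x_1 - 27/2*x_2 - 5/2 to the basis.

S(h_2,k_3): lcm = x_1**2*x_2. S = -15*x_1**2 - 7/9*x_1*x_2**2 + 5/6*x_1*x_2 + 16*x_1 - 19/18*x_2.
  leading term x_1**2: subtract (-5/2)·h_1 from -15*x_1**2 - 7/9*x_1*x_2**2 + 5/6*x_1*x_2 + 16*x_1 - 19/18*x_2 → -7/9*x_1*x_2**2 - 35/3*x_1*x_2 + 16*x_1 - 19/18*x_2 - 5/2
  leading term x_1*x_2**2: subtract (14*x_2)·k_3 from -7/9*x_1*x_2**2 - 35/3*x_1*x_2 + 16*x_1 - 19/18*x_2 - 5/2 → 16*x_1 - 27/2*x_2 - 5/2
  leading term x_1: subtract (1)·k_4 from 16*x_1 - 27/2*x_2 - 5/2 → 0
  remainder 0.

S(h_1,k_4): lcm = x_1**2. S = 1/96*x_1*x_2 + 5/32*x_1 - 1/6.
  leading term x_1*x_2: subtract (-3/16)·k_3 from 1/96*x_1*x_2 + 5/32*x_1 - 1/6 → 0
  remainder 0.

S(h_2,k_4): lcm = x_1**2. S = 19/288*x_1*x_2 + 95/96*x_1 - 19/18.
  leading term x_1*x_2: subtract (-19/16)·k_3 from 19/288*x_1*x_2 + 95/96*x_1 - 19/18 → 0
  remainder 0.

S(k_3,k_4): lcm = x_1*x_2. S = 15*x_1 + 27/32*x_2**2 + 5/32*x_2 - 16.
  leading term x_1: subtract (15/16)·k_4 from 15*x_1 + 27/32*x_2**2 + 5/32*x_2 - 16 → 27/32*x_2**2 + 205/16*x_2 - 437/32
  leading term x_2**2: no divisor's leading term divides it; move 27/32*x_2**2 to the remainder.
  leading term x_2: no divisor's leading term divides it; move 205/16*x_2 to the remainder.
  leading term 1: no divisor's leading term divides it; move -437/32 to the remainder.
  remainder 27/32*x_2**2 + 205/16*x_2 - 437/32 ≠ 0; add k_5 = 27/32*x_2**2 + 205/16*x_2 - 437/32 to the basis.

S(h_1,k_5): leading monomials are coprime, so the S-polynomial reduces to 0 (Buchberger's first criterion).
S(h_2,k_5): leading monomials are coprime, so the S-polynomial reduces to 0 (Buchberger's first criterion).
S(k_3,k_5): lcm = x_1*x_2**2. S = -5/27*x_1*x_2 + 437/27*x_1 - 16*x_2.
  leading term x_1*x_2: subtract (10/3)·k_3 from -5/27*x_1*x_2 + 437/27*x_1 - 16*x_2 → 512/27*x_1 - 16*x_2 - 80/27
  leading term x_1: subtract (32/27)·k_4 from 512/27*x_1 - 16*x_2 - 80/27 → 0
  remainder 0.

S(k_4,k_5): leading monomials are coprime, so the S-polynomial reduces to 0 (Buchberger's first criterion).
Every S-polynomial of the final basis reduces to 0, so we have a Gröbner basis.
Inter-reduce: drop elements whose leading term is divisible by another's, tail-reduce, and make monic.
Reduced Gröbner basis: {x_1 - 27/32*x_2 - 5/32, x_2**2 + 410/27*x_2 - 437/27}.

Same reduced basis, so the two generating sets span the same ideal.

Yes, the ideals are equal.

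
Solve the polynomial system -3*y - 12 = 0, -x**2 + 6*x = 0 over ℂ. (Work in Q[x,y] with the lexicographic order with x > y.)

Compute a lex Gröbner basis by Buchberger's algorithm.
f_1 = -3*y - 12, LT = y.
f_2 = -x**2 + 6*x, LT = x**2.

The S-polynomials (S(f_1,f_2)) all reduce to 0 modulo the current basis, so we have a Gröbner basis.
Inter-reduce: drop elements whose leading term is divisible by another's, tail-reduce, and make monic.
Reduced Gröbner basis: {x**2 - 6*x, y + 4}.

From the last basis element, y + 4 = 0, so y takes values in {-4}. Each choice, substituted upward through the basis, yields the corresponding point(s) of the solution set.
  y = -4: the earlier basis element becomes x**2 - 6*x = 0, giving x = 0, 6 — points (0, -4), (6, -4).
Substituting each solution back into the original system confirms all equations vanish.

{(0, -4), (6, -4)}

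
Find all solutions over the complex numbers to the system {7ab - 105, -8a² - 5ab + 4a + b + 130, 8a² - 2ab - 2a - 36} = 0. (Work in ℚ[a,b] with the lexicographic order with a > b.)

{(3, 5)}

Compute a lex Gröbner basis by Buchberger's algorithm.
f_1 = 7ab - 105, LT = ab.
f_2 = -8a² - 5ab + 4a + b + 130, LT = a².
f_3 = 8a² - 2ab - 2a - 36, LT = a².

S(f_1,f_2): lcm = a²b. S = -⅝ab² + ½ab - 15a + ⅛b² + 65/4b.
  leading term ab²: subtract (-5/56b)·f_1 from -⅝ab² + ½ab - 15a + ⅛b² + 65/4b → ½ab - 15a + ⅛b² + 55/8b
  leading term ab: subtract (1/14)·f_1 from ½ab - 15a + ⅛b² + 55/8b → -15a + ⅛b² + 55/8b + 15/2
  leading term a: no divisor's leading term divides it; move -15a to the remainder.
  leading term b²: no divisor's leading term divides it; move ⅛b² to the remainder.
  leading term b: no divisor's leading term divides it; move 55/8b to the remainder.
  leading term 1: no divisor's leading term divides it; move 15/2 to the remainder.
  remainder -15a + ⅛b² + 55/8b + 15/2 ≠ 0; add h_4 = -15a + ⅛b² + 55/8b + 15/2 to the basis.

S(f_1,f_3): lcm = a²b. S = ¼ab² + ¼ab - 15a + 9/2b.
  leading term ab²: subtract (1/28b)·f_1 from ¼ab² + ¼ab - 15a + 9/2b → ¼ab - 15a + 33/4b
  leading term ab: subtract (1/28)·f_1 from ¼ab - 15a + 33/4b → -15a + 33/4b + 15/4
  leading term a: subtract (1)·h_4 from -15a + 33/4b + 15/4 → -⅛b² + 11/8b - 15/4
  leading term b²: no divisor's leading term divides it; move -⅛b² to the remainder.
  leading term b: no divisor's leading term divides it; move 11/8b to the remainder.
  leading term 1: no divisor's leading term divides it; move -15/4 to the remainder.
  remainder -⅛b² + 11/8b - 15/4 ≠ 0; add h_5 = -⅛b² + 11/8b - 15/4 to the basis.

S(f_2,f_3): lcm = a². S = ⅞ab - ¼a - ⅛b - 47/4.
  leading term ab: subtract (⅛)·f_1 from ⅞ab - ¼a - ⅛b - 47/4 → -¼a - ⅛b + 11/8
  leading term a: subtract (1/60)·h_4 from -¼a - ⅛b + 11/8 → -1/480b² - 23/96b + 5/4
  leading term b²: subtract (1/60)·h_5 from -1/480b² - 23/96b + 5/4 → -21/80b + 21/16
  leading term b: no divisor's leading term divides it; move -21/80b to the remainder.
  leading term 1: no divisor's leading term divides it; move 21/16 to the remainder.
  remainder -21/80b + 21/16 ≠ 0; add h_6 = -21/80b + 21/16 to the basis.

The other S-polynomials (S(f_1,h_4), S(f_2,h_4), S(f_3,h_4), S(f_1,h_5), S(f_2,h_5), S(f_3,h_5), S(h_4,h_5), S(f_1,h_6), S(f_2,h_6), S(f_3,h_6), S(h_4,h_6), S(h_5,h_6)) all reduce to 0 modulo the current basis, so we have a Gröbner basis.
Inter-reduce: drop elements whose leading term is divisible by another's, tail-reduce, and make monic.
Reduced Gröbner basis: {a - 3, b - 5}.

The lex basis is triangular: the last element involves only b. Solving b - 5 = 0 gives b ∈ {5}; substituting each value into the earlier elements determines the remaining variables.
  b = 5: the earlier basis element becomes a - 3 = 0, giving a = 3 — point (3, 5).
Substituting each solution back into the original system confirms all equations vanish.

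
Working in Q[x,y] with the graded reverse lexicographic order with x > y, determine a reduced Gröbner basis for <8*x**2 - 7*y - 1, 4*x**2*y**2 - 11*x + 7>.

f_1 = 8*x**2 - 7*y - 1, LT = x**2.
f_2 = 4*x**2*y**2 - 11*x + 7, LT = x**2*y**2.

S(f_1,f_2): lcm = x**2*y**2. S = -7/8*y**3 - 1/8*y**2 + 11/4*x - 7/4.
  reduce S modulo (f_1, f_2):
  remainder -7/8*y**3 - 1/8*y**2 + 11/4*x - 7/4 ≠ 0; add g_3 = -7/8*y**3 - 1/8*y**2 + 11/4*x - 7/4 to the basis.

The other S-polynomials (S(f_1,g_3), S(f_2,g_3)) all reduce to 0 modulo the current basis, so we have a Gröbner basis.
Inter-reduce: drop elements whose leading term is divisible by another's, tail-reduce, and make monic.

G = {y**3 + 1/7*y**2 - 22/7*x + 2, x**2 - 7/8*y - 1/8}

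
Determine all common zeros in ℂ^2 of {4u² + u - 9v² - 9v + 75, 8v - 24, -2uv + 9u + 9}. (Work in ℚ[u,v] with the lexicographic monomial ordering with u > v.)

{(-3, 3)}

Compute a lex Gröbner basis by Buchberger's algorithm.
f_1 = 4u² + u - 9v² - 9v + 75, LT = u².
f_2 = 8v - 24, LT = v.
f_3 = -2uv + 9u + 9, LT = uv.

S(f_1,f_3): lcm = u²v. S = 9/2u² + ¼uv + 9/2u - 9/4v³ - 9/4v² + 75/4v.
  leading term u²: subtract (9/8)·f_1 from 9/2u² + ¼uv + 9/2u - 9/4v³ - 9/4v² + 75/4v → ¼uv + 27/8u - 9/4v³ + 63/8v² + 231/8v - 675/8
  leading term uv: subtract (1/32u)·f_2 from ¼uv + 27/8u - 9/4v³ + 63/8v² + 231/8v - 675/8 → 33/8u - 9/4v³ + 63/8v² + 231/8v - 675/8
  leading term u: no divisor's leading term divides it; move 33/8u to the remainder.
  leading term v³: subtract (-9/32v²)·f_2 from -9/4v³ + 63/8v² + 231/8v - 675/8 → 9/8v² + 231/8v - 675/8
  leading term v²: subtract (9/64v)·f_2 from 9/8v² + 231/8v - 675/8 → 129/4v - 675/8
  leading term v: subtract (129/32)·f_2 from 129/4v - 675/8 → 99/8
  leading term 1: no divisor's leading term divides it; move 99/8 to the remainder.
  remainder 33/8u + 99/8 ≠ 0; add h_4 = 33/8u + 99/8 to the basis.

The other S-polynomials (S(f_1,f_2), S(f_2,f_3), S(f_1,h_4), S(f_2,h_4), S(f_3,h_4)) all reduce to 0 modulo the current basis, so we have a Gröbner basis.
Inter-reduce: drop elements whose leading term is divisible by another's, tail-reduce, and make monic.
Reduced Gröbner basis: {u + 3, v - 3}.

The lex basis is triangular: the last element involves only v. Solving v - 3 = 0 gives v ∈ {3}; substituting each value into the earlier elements determines the remaining variables.
  v = 3: the earlier basis element becomes u + 3 = 0, giving u = -3 — point (-3, 3).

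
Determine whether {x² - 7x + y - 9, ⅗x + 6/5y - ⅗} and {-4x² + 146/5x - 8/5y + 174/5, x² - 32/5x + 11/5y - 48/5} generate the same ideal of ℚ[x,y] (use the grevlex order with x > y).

For a fixed monomial order, each ideal has a unique reduced Gröbner basis; comparing bases decides equality.
Buchberger on the first generating set:
f_1 = x² - 7x + y - 9, LT = x².
f_2 = ⅗x + 6/5y - ⅗, LT = x.

S(f_1,f_2): lcm = x². S = -2xy - 6x + y - 9.
  leading term xy: subtract (-10/3y)·f_2 from -2xy - 6x + y - 9 → 4y² - 6x - y - 9
  leading term y²: no divisor's leading term divides it; move 4y² to the remainder.
  leading term x: subtract (-10)·f_2 from -6x - y - 9 → 11y - 15
  leading term y: no divisor's leading term divides it; move 11y to the remainder.
  leading term 1: no divisor's leading term divides it; move -15 to the remainder.
  remainder 4y² + 11y - 15 ≠ 0; add g_3 = 4y² + 11y - 15 to the basis.

The other S-polynomials (S(f_1,g_3), S(f_2,g_3)) all reduce to 0 modulo the current basis, so we have a Gröbner basis.
Inter-reduce: drop elements whose leading term is divisible by another's, tail-reduce, and make monic.
Reduced Gröbner basis: {y² + 11/4y - 15/4, x + 2y - 1}.

Buchberger on the second generating set:
h_1 = -4x² + 146/5x - 8/5y + 174/5, LT = x².
h_2 = x² - 32/5x + 11/5y - 48/5, LT = x².

S(h_1,h_2): lcm = x². S = -9/10x - 9/5y + 9/10.
  leading term x: no divisor's leading term divides it; move -9/10x to the remainder.
  leading term y: no divisor's leading term divides it; move -9/5y to the remainder.
  leading term 1: no divisor's leading term divides it; move 9/10 to the remainder.
  remainder -9/10x - 9/5y + 9/10 ≠ 0; add k_3 = -9/10x - 9/5y + 9/10 to the basis.

S(h_1,k_3): lcm = x². S = -2xy - 63/10x + ⅖y - 87/10.
  leading term xy: subtract (20/9y)·k_3 from -2xy - 63/10x + ⅖y - 87/10 → 4y² - 63/10x - 8/5y - 87/10
  leading term y²: no divisor's leading term divides it; move 4y² to the remainder.
  leading term x: subtract (7)·k_3 from -63/10x - 8/5y - 87/10 → 11y - 15
  leading term y: no divisor's leading term divides it; move 11y to the remainder.
  leading term 1: no divisor's leading term divides it; move -15 to the remainder.
  remainder 4y² + 11y - 15 ≠ 0; add k_4 = 4y² + 11y - 15 to the basis.

The other S-polynomials (S(h_2,k_3), S(h_1,k_4), S(h_2,k_4), S(k_3,k_4)) all reduce to 0 modulo the current basis, so we have a Gröbner basis.
Inter-reduce: drop elements whose leading term is divisible by another's, tail-reduce, and make monic.
Reduced Gröbner basis: {y² + 11/4y - 15/4, x + 2y - 1}.

The two bases agree; hence the ideals are identical.

Yes, the ideals are equal.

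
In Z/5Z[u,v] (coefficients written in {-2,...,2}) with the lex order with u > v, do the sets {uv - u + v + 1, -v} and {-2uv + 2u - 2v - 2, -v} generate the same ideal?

For a fixed monomial order, each ideal has a unique reduced Gröbner basis; comparing bases decides equality.
Buchberger on the first generating set:
f_1 = uv - u + v + 1, LT = uv.
f_2 = -v, LT = v.

S(f_1,f_2): lcm = uv. S = -u + v + 1.
  leading term u: no divisor's leading term divides it; move -u to the remainder.
  leading term v: subtract (-1)·f_2 from v + 1 → 1
  leading term 1: no divisor's leading term divides it; move 1 to the remainder.
  remainder -u + 1 ≠ 0; add g_3 = -u + 1 to the basis.

The other S-polynomials (S(f_1,g_3), S(f_2,g_3)) all reduce to 0 modulo the current basis, so we have a Gröbner basis.
Inter-reduce: drop elements whose leading term is divisible by another's, tail-reduce, and make monic.
Reduced Gröbner basis: {u - 1, v}.

Buchberger on the second generating set:
h_1 = -2uv + 2u - 2v - 2, LT = uv.
h_2 = -v, LT = v.

S(h_1,h_2): lcm = uv. S = -u + v + 1.
  leading term u: no divisor's leading term divides it; move -u to the remainder.
  leading term v: subtract (-1)·h_2 from v + 1 → 1
  leading term 1: no divisor's leading term divides it; move 1 to the remainder.
  remainder -u + 1 ≠ 0; add k_3 = -u + 1 to the basis.

The other S-polynomials (S(h_1,k_3), S(h_2,k_3)) all reduce to 0 modulo the current basis, so we have a Gröbner basis.
Inter-reduce: drop elements whose leading term is divisible by another's, tail-reduce, and make monic.
Reduced Gröbner basis: {u - 1, v}.

Same reduced basis, so the two generating sets span the same ideal.

Yes, the ideals are equal.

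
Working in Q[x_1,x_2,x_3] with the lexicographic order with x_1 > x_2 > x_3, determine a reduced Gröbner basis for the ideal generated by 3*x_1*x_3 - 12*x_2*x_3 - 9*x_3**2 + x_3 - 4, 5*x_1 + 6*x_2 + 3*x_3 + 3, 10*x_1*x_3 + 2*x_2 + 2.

f_1 = 3*x_1*x_3 - 12*x_2*x_3 - 9*x_3**2 + x_3 - 4, LT = x_1*x_3.
f_2 = 5*x_1 + 6*x_2 + 3*x_3 + 3, LT = x_1.
f_3 = 10*x_1*x_3 + 2*x_2 + 2, LT = x_1*x_3.

S(f_1,f_2): lcm = x_1*x_3. S = -26/5*x_2*x_3 - 18/5*x_3**2 - 4/15*x_3 - 4/3.
  leading term x_2*x_3: no divisor's leading term divides it; move -26/5*x_2*x_3 to the remainder.
  leading term x_3**2: no divisor's leading term divides it; move -18/5*x_3**2 to the remainder.
  leading term x_3: no divisor's leading term divides it; move -4/15*x_3 to the remainder.
  leading term 1: no divisor's leading term divides it; move -4/3 to the remainder.
  remainder -26/5*x_2*x_3 - 18/5*x_3**2 - 4/15*x_3 - 4/3 ≠ 0; add g_4 = -26/5*x_2*x_3 - 18/5*x_3**2 - 4/15*x_3 - 4/3 to the basis.

S(f_1,f_3): lcm = x_1*x_3. S = -4*x_2*x_3 - 1/5*x_2 - 3*x_3**2 + 1/3*x_3 - 23/15.
  leading term x_2*x_3: subtract (10/13)·g_4 from -4*x_2*x_3 - 1/5*x_2 - 3*x_3**2 + 1/3*x_3 - 23/15 → -1/5*x_2 - 3/13*x_3**2 + 7/13*x_3 - 33/65
  leading term x_2: no divisor's leading term divides it; move -1/5*x_2 to the remainder.
  leading term x_3**2: no divisor's leading term divides it; move -3/13*x_3**2 to the remainder.
  leading term x_3: no divisor's leading term divides it; move 7/13*x_3 to the remainder.
  leading term 1: no divisor's leading term divides it; move -33/65 to the remainder.
  remainder -1/5*x_2 - 3/13*x_3**2 + 7/13*x_3 - 33/65 ≠ 0; add g_5 = -1/5*x_2 - 3/13*x_3**2 + 7/13*x_3 - 33/65 to the basis.

S(g_4,g_5): lcm = x_2*x_3. S = -15/13*x_3**3 + 44/13*x_3**2 - 97/39*x_3 + 10/39.
  leading term x_3**3: no divisor's leading term divides it; move -15/13*x_3**3 to the remainder.
  leading term x_3**2: no divisor's leading term divides it; move 44/13*x_3**2 to the remainder.
  leading term x_3: no divisor's leading term divides it; move -97/39*x_3 to the remainder.
  leading term 1: no divisor's leading term divides it; move 10/39 to the remainder.
  remainder -15/13*x_3**3 + 44/13*x_3**2 - 97/39*x_3 + 10/39 ≠ 0; add g_6 = -15/13*x_3**3 + 44/13*x_3**2 - 97/39*x_3 + 10/39 to the basis.

The other S-polynomials (S(f_2,f_3), S(f_1,g_4), S(f_2,g_4), S(f_3,g_4), S(f_1,g_5), S(f_2,g_5), S(f_3,g_5), S(f_1,g_6), S(f_2,g_6), S(f_3,g_6), S(g_4,g_6), S(g_5,g_6)) all reduce to 0 modulo the current basis, so we have a Gröbner basis.
Inter-reduce: drop elements whose leading term is divisible by another's, tail-reduce, and make monic.

G = {x_1 - 18/13*x_3**2 + 249/65*x_3 - 159/65, x_2 + 15/13*x_3**2 - 35/13*x_3 + 33/13, x_3**3 - 44/15*x_3**2 + 97/45*x_3 - 2/9}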